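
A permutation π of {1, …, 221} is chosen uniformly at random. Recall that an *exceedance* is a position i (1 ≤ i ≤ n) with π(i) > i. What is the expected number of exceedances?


Write X = Σ_{i=1}^{221} X_i, where X_i = 1_{π(i) > i}.
For each fixed i, π(i) is uniform over {1, …, 221} (marginal of a uniform permutation), so P[π(i) > i] = (n − i)/n. Summing: Σ_{i=1}^{221} (n − i)/n = (0 + 1 + … + 220)/221 = 221(221 − 1)/(2·221) = (221 − 1)/2.
Hence E[X] = Σ_{i=1}^{221} (221 − i)/221 = 110 ≈ 110.0000.

E[X] = 110 = 110.0000.


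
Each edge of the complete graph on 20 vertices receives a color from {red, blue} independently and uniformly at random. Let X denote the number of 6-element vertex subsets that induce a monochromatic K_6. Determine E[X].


Let X = Σ_S X_S over the C(20, 6) = 38760 subsets S of size 6, where X_S = 1 if the K_6 on S is monochromatic.
For a fixed S, the K_6 on S has C(6, 2) = 15 edges. P[all 15 edges red] = (1/2)^15, and likewise for blue, so P[monochromatic] = 2·(1/2)^15 = 2^{1 − 15} = 1/16384.
By linearity of expectation: E[X] = C(20, 6) · 2^{1 − 15} = 38760 · 1/16384 = 4845/2048.
Numerically: E[X] ≈ 2.366.

E[X] = C(20,6)·2^(1−C(6,2)) = 4845/2048 ≈ 2.366.


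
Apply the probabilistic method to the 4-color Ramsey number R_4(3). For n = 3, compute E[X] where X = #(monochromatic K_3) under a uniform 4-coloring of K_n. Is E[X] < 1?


E[X] = C(3, 3) · 4^{1 − 3} = 1 · 4^{−2} = 1/16.
As a reduced fraction: E[X] = 1/16 ≈ 0.06250.
Is E[X] < 1? YES.
Since E[X] < 1, there exists a 4-coloring of K_{3} with no monochromatic K_3; hence R_4(3) > 3.

E[X] = 1/16 ≈ 0.06250; E[X] < 1, so R_4(3) > 3.


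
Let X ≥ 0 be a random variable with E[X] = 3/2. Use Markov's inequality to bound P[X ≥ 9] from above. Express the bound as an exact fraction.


μ = E[X] = 3/2, a = 9.
Markov: P[X ≥ 9] ≤ μ/a = (3/2)/9 = 1/6.
Numerically: ≈ 0.166667.
(Since a = 9 > μ = 1.500000, the bound 1/6 is < 1 and informative.)

P[X ≥ 9] ≤ 1/6 ≈ 0.166667.


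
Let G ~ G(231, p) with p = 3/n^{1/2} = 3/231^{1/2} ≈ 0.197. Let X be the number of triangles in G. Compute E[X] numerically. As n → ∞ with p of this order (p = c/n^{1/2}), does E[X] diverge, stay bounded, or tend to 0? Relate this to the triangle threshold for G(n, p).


Number of potential triangles: C(231, 3) = 2027795.
Each occurs with probability p³ ≈ (0.197)³ ≈ 7.69034e-03.
By linearity: E[X] = C(231, 3)·p³ ≈ 2027795 · 7.69034e-03 ≈ 15594.442.
Since α = 1/2 < 1, p = c/n^{1/2} ≫ 1/n is above the triangle threshold p ~ 1/n. Asymptotically E[X] ~ (c³/6)·n^{3(1−α)} = (3³/6)·n^{1.5} → ∞; triangles are abundant w.h.p.

E[X] ≈ 15594.442; in regime p = Θ(1/n^{1/2}) E[X] diverges (above the triangle threshold p ~ 1/n).


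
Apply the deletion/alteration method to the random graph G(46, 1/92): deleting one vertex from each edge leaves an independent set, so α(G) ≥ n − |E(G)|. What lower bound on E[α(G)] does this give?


E[|E(G)|] = C(46, 2)·p = 1035 · (1/92) = 45/4.
E[α(G)] ≥ n − E[|E(G)|] = 46 − 45/4 = 139/4.
Numerically: ≈ 34.75000.
(This is only a lower bound; the true E[α(G)] may be larger.)

E[α(G)] ≥ 139/4 ≈ 34.75000.


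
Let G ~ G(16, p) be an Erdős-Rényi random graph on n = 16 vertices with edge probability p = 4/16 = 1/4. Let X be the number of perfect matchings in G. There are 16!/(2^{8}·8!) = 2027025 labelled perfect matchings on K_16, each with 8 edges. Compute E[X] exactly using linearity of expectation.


K_16 has 16!/(2^{8}·8!) = 2027025 labelled perfect matchings.
For each such perfect matching H, let X_H = 1 if all 8 edges of H are present in G. Then P[X_H = 1] = p^{8} = (1/4)^{8} = 1/65536.
Summing the indicators: E[X] = Σ_H E[X_H] = 2027025 · p^{8} = 2027025 · 1/65536 = 2027025/65536.
Numerically: E[X] ≈ 30.93.

E[X] = 2027025 · (1/4)^{8} = 2027025/65536 ≈ 30.93.


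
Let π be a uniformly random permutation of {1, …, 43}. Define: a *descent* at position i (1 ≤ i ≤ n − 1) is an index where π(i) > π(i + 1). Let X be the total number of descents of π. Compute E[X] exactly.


Write X = Σ X_I over i = 1, …, 42, with X_I the indicator of one descent.
There are 42 indicators.
For each fixed i, the pair (π(i), π(i+1)) is a uniformly random ordered pair of distinct values from {1, …, 43}; by symmetry P[π(i) > π(i+1)] = 1/2.
By linearity: E[X] = 42 · (1/2) = (43 − 1) · (1/2) = 21 ≈ 21.0000.

E[X] = 21 = 21.0000.


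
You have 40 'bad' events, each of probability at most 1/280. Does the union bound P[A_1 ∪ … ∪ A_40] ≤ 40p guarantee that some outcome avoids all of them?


Union bound: P[∪_{i=1}^{40} A_i] ≤ Σ_i P[A_i] ≤ 40·p = 40·(1/280) = 1/7.
Numerically: 1/7 ≈ 0.14286.
Is 1/7 < 1? YES.
Since P[∪ A_i] ≤ 1/7 < 1, the complement has P[∩ A_i^c] ≥ 1 − 1/7 = 6/7 > 0, so some outcome avoids every A_i.

40·p = 1/7 ≈ 0.14286; existence CERTIFIED by the union bound.


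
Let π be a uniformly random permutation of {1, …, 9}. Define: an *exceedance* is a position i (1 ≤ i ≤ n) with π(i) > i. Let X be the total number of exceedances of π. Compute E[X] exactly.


Write X = Σ_{i=1}^{9} X_i, where X_i = 1_{π(i) > i}.
For each fixed i, π(i) is uniform over {1, …, 9} (marginal of a uniform permutation), so P[π(i) > i] = (n − i)/n. Summing: Σ_{i=1}^{9} (n − i)/n = (0 + 1 + … + 8)/9 = 9(9 − 1)/(2·9) = (9 − 1)/2.
Hence E[X] = Σ_{i=1}^{9} (9 − i)/9 = 4 ≈ 4.0000.

E[X] = 4 = 4.0000.


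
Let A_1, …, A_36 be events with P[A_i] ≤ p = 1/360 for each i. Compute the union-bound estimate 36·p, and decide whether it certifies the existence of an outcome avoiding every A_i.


Union bound: P[∪_{i=1}^{36} A_i] ≤ Σ_i P[A_i] ≤ 36·p = 36·(1/360) = 1/10.
Numerically: 1/10 ≈ 0.10000.
Is 1/10 < 1? YES.
Since P[∪ A_i] ≤ 1/10 < 1, the complement has P[∩ A_i^c] ≥ 1 − 1/10 = 9/10 > 0, so some outcome avoids every A_i.

36·p = 1/10 ≈ 0.10000; existence CERTIFIED by the union bound.


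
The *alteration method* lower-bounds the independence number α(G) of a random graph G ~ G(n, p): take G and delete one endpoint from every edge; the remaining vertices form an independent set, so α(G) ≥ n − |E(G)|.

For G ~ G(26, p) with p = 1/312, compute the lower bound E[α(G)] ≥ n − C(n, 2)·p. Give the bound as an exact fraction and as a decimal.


E[|E(G)|] = C(26, 2)·p = 325 · (1/312) = 25/24.
E[α(G)] ≥ n − E[|E(G)|] = 26 − 25/24 = 599/24.
Numerically: ≈ 24.9583.
(This is only a lower bound; the true E[α(G)] may be larger.)

E[α(G)] ≥ 599/24 ≈ 24.9583.


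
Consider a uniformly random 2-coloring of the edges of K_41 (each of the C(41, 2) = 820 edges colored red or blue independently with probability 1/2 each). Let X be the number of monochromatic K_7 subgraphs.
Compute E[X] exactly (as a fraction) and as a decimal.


Let X = Σ_S X_S over the C(41, 7) = 22481940 subsets S of size 7, where X_S = 1 if the K_7 on S is monochromatic.
For a fixed S, the K_7 on S has C(7, 2) = 21 edges. P[all 21 edges red] = (1/2)^21, and likewise for blue, so P[monochromatic] = 2·(1/2)^21 = 2^{1 − 21} = 1/1048576.
Summing: E[X] = C(41, 7) · 2^{1 − 21} = 22481940 · 1/1048576 = 5620485/262144.
Numerically: E[X] ≈ 21.440449.

E[X] = C(41,7)·2^(1−C(7,2)) = 5620485/262144 ≈ 21.440449.


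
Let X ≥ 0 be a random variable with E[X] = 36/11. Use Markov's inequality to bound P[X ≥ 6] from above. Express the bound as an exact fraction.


μ = E[X] = 36/11, a = 6.
Markov: P[X ≥ 6] ≤ μ/a = (36/11)/6 = 6/11.
Numerically: ≈ 0.545455.
(Since a = 6 > μ = 3.272727, the bound 6/11 is < 1 and informative.)

P[X ≥ 6] ≤ 6/11 ≈ 0.545455.


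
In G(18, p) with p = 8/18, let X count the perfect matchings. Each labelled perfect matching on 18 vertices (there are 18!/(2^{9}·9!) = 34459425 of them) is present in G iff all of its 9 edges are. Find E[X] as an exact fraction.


K_18 has 18!/(2^{9}·9!) = 34459425 labelled perfect matchings.
For each such perfect matching H, let X_H = 1 if all 9 edges of H are present in G. Then P[X_H = 1] = p^{9} = (4/9)^{9} = 262144/387420489.
Summing the indicators: E[X] = Σ_H E[X_H] = 34459425 · p^{9} = 34459425 · 262144/387420489 = 111522611200/4782969.
Numerically: E[X] ≈ 23317.

E[X] = 34459425 · (4/9)^{9} = 111522611200/4782969 ≈ 23317.


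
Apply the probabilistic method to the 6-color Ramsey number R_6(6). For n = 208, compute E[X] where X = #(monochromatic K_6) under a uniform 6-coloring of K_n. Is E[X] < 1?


E[X] = C(208, 6) · 6^{1 − 15} = 104579959848 · 6^{−14} = 104579959848/78364164096.
As a reduced fraction: E[X] = 4357498327/3265173504 ≈ 1.3345.
Is E[X] < 1? NO.
Since E[X] ≥ 1, the first-moment bound is inconclusive at n = 208; it does NOT by itself certify R_6(6) > 208.

E[X] = 4357498327/3265173504 ≈ 1.3345; E[X] ≥ 1; first-moment method inconclusive here.


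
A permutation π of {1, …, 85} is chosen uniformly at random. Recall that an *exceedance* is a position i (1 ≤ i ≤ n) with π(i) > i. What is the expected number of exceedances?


Write X = Σ_{i=1}^{85} X_i, where X_i = 1_{π(i) > i}.
For each fixed i, π(i) is uniform over {1, …, 85} (marginal of a uniform permutation), so P[π(i) > i] = (n − i)/n. Summing: Σ_{i=1}^{85} (n − i)/n = (0 + 1 + … + 84)/85 = 85(85 − 1)/(2·85) = (85 − 1)/2.
Hence E[X] = Σ_{i=1}^{85} (85 − i)/85 = 42 ≈ 42.000000.

E[X] = 42 = 42.000000.


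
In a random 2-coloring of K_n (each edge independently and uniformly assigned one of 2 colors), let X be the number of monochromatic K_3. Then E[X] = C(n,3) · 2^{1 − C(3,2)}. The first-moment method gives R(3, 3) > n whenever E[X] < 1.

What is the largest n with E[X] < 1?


We need C(n, 3) · 2^{1 − 3} < 1, i.e. C(n, 3) < 2^{3 − 1} = 4.
Check values of n near the boundary:
  n = 3: C(3, 3) = 1; 1 < 4? YES
  n = 4: C(4, 3) = 4; 4 < 4? NO
  n = 5: C(5, 3) = 10; 10 < 4? NO
  n = 6: C(6, 3) = 20; 20 < 4? NO
The largest n with C(n, 3) < 4 is n = 3 (where E[X] = 1/4 ≈ 0.2500000). Hence R(3, 3) > 3, i.e. R(3, 3) ≥ 4.

Largest n = 3; hence R(3, 3) > 3.


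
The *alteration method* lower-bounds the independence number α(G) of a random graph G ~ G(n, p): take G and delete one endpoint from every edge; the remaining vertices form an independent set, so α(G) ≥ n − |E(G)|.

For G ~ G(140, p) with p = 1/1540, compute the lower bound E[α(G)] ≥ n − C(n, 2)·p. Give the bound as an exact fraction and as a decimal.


E[|E(G)|] = C(140, 2)·p = 9730 · (1/1540) = 139/22.
E[α(G)] ≥ n − E[|E(G)|] = 140 − 139/22 = 2941/22.
Numerically: ≈ 133.68182.
(This is only a lower bound; the true E[α(G)] may be larger.)

E[α(G)] ≥ 2941/22 ≈ 133.68182.


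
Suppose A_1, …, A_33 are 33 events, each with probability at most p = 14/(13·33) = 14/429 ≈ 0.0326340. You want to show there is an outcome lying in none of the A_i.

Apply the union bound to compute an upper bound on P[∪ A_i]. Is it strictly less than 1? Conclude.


Union bound: P[∪_{i=1}^{33} A_i] ≤ Σ_i P[A_i] ≤ 33·p = 33·(14/429) = 14/13.
Numerically: 14/13 ≈ 1.0769231.
Is 14/13 < 1? NO.
Since the bound 14/13 is ≥ 1, the union bound is uninformative here; it does NOT by itself certify existence.

33·p = 14/13 ≈ 1.0769231; existence NOT certified by the union bound.


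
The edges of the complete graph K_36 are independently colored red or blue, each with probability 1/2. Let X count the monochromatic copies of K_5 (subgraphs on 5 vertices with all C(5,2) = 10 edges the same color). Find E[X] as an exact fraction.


Let X = Σ_S X_S over the C(36, 5) = 376992 subsets S of size 5, where X_S = 1 if the K_5 on S is monochromatic.
For a fixed S, the K_5 on S has C(5, 2) = 10 edges. P[all 10 edges red] = (1/2)^10, and likewise for blue, so P[monochromatic] = 2·(1/2)^10 = 2^{1 − 10} = 1/512.
By linearity: E[X] = C(36, 5) · 2^{1 − 10} = 376992 · 1/512 = 11781/16.
Numerically: E[X] ≈ 736.3125.

E[X] = C(36,5)·2^(1−C(5,2)) = 11781/16 ≈ 736.3125.


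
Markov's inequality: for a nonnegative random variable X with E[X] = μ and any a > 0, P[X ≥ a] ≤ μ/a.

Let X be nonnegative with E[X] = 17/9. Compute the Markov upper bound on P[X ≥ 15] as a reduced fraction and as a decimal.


μ = E[X] = 17/9, a = 15.
Markov: P[X ≥ 15] ≤ μ/a = (17/9)/15 = 17/135.
Numerically: ≈ 0.1259.
(Since a = 15 > μ = 1.8889, the bound 17/135 is < 1 and informative.)

P[X ≥ 15] ≤ 17/135 ≈ 0.1259.


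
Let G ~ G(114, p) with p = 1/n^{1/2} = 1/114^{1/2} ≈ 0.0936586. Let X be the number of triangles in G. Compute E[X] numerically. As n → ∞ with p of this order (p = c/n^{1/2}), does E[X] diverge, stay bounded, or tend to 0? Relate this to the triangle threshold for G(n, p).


Number of potential triangles: C(114, 3) = 240464.
Each occurs with probability p³ ≈ (0.0936586)³ ≈ 8.21566501e-04.
By linearity: E[X] = C(114, 3)·p³ ≈ 240464 · 8.21566501e-04 ≈ 197.557167.
Since α = 1/2 < 1, p = c/n^{1/2} ≫ 1/n is above the triangle threshold p ~ 1/n. Asymptotically E[X] ~ (c³/6)·n^{3(1−α)} = (1³/6)·n^{1.5} → ∞; triangles are abundant w.h.p.

E[X] ≈ 197.557167; in regime p = Θ(1/n^{1/2}) E[X] diverges (above the triangle threshold p ~ 1/n).


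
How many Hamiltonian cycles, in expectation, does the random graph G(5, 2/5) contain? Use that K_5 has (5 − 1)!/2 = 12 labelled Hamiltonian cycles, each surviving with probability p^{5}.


K_5 has (5 − 1)!/2 = 12 labelled Hamiltonian cycles.
For each such Hamiltonian cycle H, let X_H = 1 if all 5 edges of H are present in G. Then P[X_H = 1] = p^{5} = (2/5)^{5} = 32/3125.
Summing the indicators: E[X] = Σ_H E[X_H] = 12 · p^{5} = 12 · 32/3125 = 384/3125.
Numerically: E[X] ≈ 0.123.

E[X] = 12 · (2/5)^{5} = 384/3125 ≈ 0.123.


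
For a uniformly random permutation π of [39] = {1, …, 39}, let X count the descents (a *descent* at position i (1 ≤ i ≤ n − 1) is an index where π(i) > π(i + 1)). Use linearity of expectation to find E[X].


Write X = Σ X_I over i = 1, …, 38, with X_I the indicator of one descent.
There are 38 indicators.
For each fixed i, the pair (π(i), π(i+1)) is a uniformly random ordered pair of distinct values from {1, …, 39}; by symmetry P[π(i) > π(i+1)] = 1/2.
By linearity: E[X] = 38 · (1/2) = (39 − 1) · (1/2) = 19 ≈ 19.00000.

E[X] = 19 = 19.00000.


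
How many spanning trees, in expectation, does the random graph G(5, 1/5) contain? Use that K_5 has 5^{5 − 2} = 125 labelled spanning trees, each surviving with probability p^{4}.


K_5 has 5^{5 − 2} = 125 labelled spanning trees.
For each such spanning tree H, let X_H = 1 if all 4 edges of H are present in G. Then P[X_H = 1] = p^{4} = (1/5)^{4} = 1/625.
By linearity: E[X] = Σ_H E[X_H] = 125 · p^{4} = 125 · 1/625 = 1/5.
Numerically: E[X] ≈ 0.2.

E[X] = 125 · (1/5)^{4} = 1/5 ≈ 0.2.


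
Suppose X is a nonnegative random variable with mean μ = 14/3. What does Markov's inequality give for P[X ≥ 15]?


μ = E[X] = 14/3, a = 15.
Markov: P[X ≥ 15] ≤ μ/a = (14/3)/15 = 14/45.
Numerically: ≈ 0.311111.
(Since a = 15 > μ = 4.666667, the bound 14/45 is < 1 and informative.)

P[X ≥ 15] ≤ 14/45 ≈ 0.311111.


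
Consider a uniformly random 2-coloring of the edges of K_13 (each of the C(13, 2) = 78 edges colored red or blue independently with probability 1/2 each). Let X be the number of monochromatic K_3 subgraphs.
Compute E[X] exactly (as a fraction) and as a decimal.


Let X = Σ_S X_S over the C(13, 3) = 286 subsets S of size 3, where X_S = 1 if the K_3 on S is monochromatic.
For a fixed S, the K_3 on S has C(3, 2) = 3 edges. P[all 3 edges red] = (1/2)^3, and likewise for blue, so P[monochromatic] = 2·(1/2)^3 = 2^{1 − 3} = 1/4.
By linearity: E[X] = C(13, 3) · 2^{1 − 3} = 286 · 1/4 = 143/2.
Numerically: E[X] ≈ 71.5000.

E[X] = C(13,3)·2^(1−C(3,2)) = 143/2 ≈ 71.5000.


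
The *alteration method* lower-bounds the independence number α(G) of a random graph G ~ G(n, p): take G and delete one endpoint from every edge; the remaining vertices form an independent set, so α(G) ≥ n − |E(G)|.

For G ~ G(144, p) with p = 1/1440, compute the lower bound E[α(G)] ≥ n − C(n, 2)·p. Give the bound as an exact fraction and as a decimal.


E[|E(G)|] = C(144, 2)·p = 10296 · (1/1440) = 143/20.
E[α(G)] ≥ n − E[|E(G)|] = 144 − 143/20 = 2737/20.
Numerically: ≈ 136.85000.
(This is only a lower bound; the true E[α(G)] may be larger.)

E[α(G)] ≥ 2737/20 ≈ 136.85000.


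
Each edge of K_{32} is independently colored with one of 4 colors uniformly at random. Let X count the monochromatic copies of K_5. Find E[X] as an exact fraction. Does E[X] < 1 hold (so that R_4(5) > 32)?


E[X] = C(32, 5) · 4^{1 − 10} = 201376 · 4^{−9} = 201376/262144.
As a reduced fraction: E[X] = 6293/8192 ≈ 0.76819.
Is E[X] < 1? YES.
Since E[X] < 1, there exists a 4-coloring of K_{32} with no monochromatic K_5; hence R_4(5) > 32.

E[X] = 6293/8192 ≈ 0.76819; E[X] < 1, so R_4(5) > 32.


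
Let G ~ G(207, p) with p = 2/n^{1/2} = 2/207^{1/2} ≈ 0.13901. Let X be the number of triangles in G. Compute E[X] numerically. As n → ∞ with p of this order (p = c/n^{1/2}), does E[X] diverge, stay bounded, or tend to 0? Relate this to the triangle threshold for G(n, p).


Number of potential triangles: C(207, 3) = 1456935.
Each occurs with probability p³ ≈ (0.13901)³ ≈ 2.68617603e-03.
By linearity: E[X] = C(207, 3)·p³ ≈ 1456935 · 2.68617603e-03 ≈ 3913.583869.
Since α = 1/2 < 1, p = c/n^{1/2} ≫ 1/n is above the triangle threshold p ~ 1/n. Asymptotically E[X] ~ (c³/6)·n^{3(1−α)} = (2³/6)·n^{1.5} → ∞; triangles are abundant w.h.p.

E[X] ≈ 3913.583869; in regime p = Θ(1/n^{1/2}) E[X] diverges (above the triangle threshold p ~ 1/n).


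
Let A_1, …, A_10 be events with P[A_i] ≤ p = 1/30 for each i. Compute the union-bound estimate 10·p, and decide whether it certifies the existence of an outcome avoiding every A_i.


Union bound: P[∪_{i=1}^{10} A_i] ≤ Σ_i P[A_i] ≤ 10·p = 10·(1/30) = 1/3.
Numerically: 1/3 ≈ 0.333333.
Is 1/3 < 1? YES.
Since P[∪ A_i] ≤ 1/3 < 1, the complement has P[∩ A_i^c] ≥ 1 − 1/3 = 2/3 > 0, so some outcome avoids every A_i.

10·p = 1/3 ≈ 0.333333; existence CERTIFIED by the union bound.


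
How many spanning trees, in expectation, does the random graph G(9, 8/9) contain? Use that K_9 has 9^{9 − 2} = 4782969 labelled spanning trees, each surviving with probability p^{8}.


K_9 has 9^{9 − 2} = 4782969 labelled spanning trees.
For each such spanning tree H, let X_H = 1 if all 8 edges of H are present in G. Then P[X_H = 1] = p^{8} = (8/9)^{8} = 16777216/43046721.
Summing the indicators: E[X] = Σ_H E[X_H] = 4782969 · p^{8} = 4782969 · 16777216/43046721 = 16777216/9.
Numerically: E[X] ≈ 1.864e+06.

E[X] = 4782969 · (8/9)^{8} = 16777216/9 ≈ 1.864e+06.


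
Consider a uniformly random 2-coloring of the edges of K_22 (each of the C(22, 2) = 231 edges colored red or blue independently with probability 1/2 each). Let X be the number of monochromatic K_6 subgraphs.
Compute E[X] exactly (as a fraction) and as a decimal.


Let X = Σ_S X_S over the C(22, 6) = 74613 subsets S of size 6, where X_S = 1 if the K_6 on S is monochromatic.
For a fixed S, the K_6 on S has C(6, 2) = 15 edges. P[all 15 edges red] = (1/2)^15, and likewise for blue, so P[monochromatic] = 2·(1/2)^15 = 2^{1 − 15} = 1/16384.
Summing: E[X] = C(22, 6) · 2^{1 − 15} = 74613 · 1/16384 = 74613/16384.
Numerically: E[X] ≈ 4.5540.

E[X] = C(22,6)·2^(1−C(6,2)) = 74613/16384 ≈ 4.5540.


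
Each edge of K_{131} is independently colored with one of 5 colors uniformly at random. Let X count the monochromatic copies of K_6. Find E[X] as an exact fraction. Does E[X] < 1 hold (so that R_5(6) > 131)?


E[X] = C(131, 6) · 5^{1 − 15} = 6249655776 · 5^{−14} = 6249655776/6103515625.
As a reduced fraction: E[X] = 6249655776/6103515625 ≈ 1.02394.
Is E[X] < 1? NO.
Since E[X] ≥ 1, the first-moment bound is inconclusive at n = 131; it does NOT by itself certify R_5(6) > 131.

E[X] = 6249655776/6103515625 ≈ 1.02394; E[X] ≥ 1; first-moment method inconclusive here.


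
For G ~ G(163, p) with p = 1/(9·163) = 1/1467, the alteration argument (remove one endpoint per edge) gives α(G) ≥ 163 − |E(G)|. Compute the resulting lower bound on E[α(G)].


E[|E(G)|] = C(163, 2)·p = 13203 · (1/1467) = 9.
E[α(G)] ≥ n − E[|E(G)|] = 163 − 9 = 154.
Numerically: ≈ 154.00000.
(This is only a lower bound; the true E[α(G)] may be larger.)

E[α(G)] ≥ 154 ≈ 154.00000.


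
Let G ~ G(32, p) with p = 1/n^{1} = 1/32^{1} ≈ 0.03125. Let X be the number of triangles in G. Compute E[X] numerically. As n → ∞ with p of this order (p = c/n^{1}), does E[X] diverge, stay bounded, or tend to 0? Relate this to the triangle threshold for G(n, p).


Number of potential triangles: C(32, 3) = 4960.
Each occurs with probability p³ ≈ (0.03125)³ ≈ 3.051758e-05.
By linearity: E[X] = C(32, 3)·p³ ≈ 4960 · 3.051758e-05 ≈ 0.1514.
Here α = 1, so p = 1/n is exactly at the triangle threshold p ~ 1/n. Asymptotically E[X] → c³/6 = 1³/6 = 1/6 ≈ 0.1667, a bounded constant. In this regime the triangle count is asymptotically Poisson(c³/6).

E[X] ≈ 0.1514; in regime p = Θ(1/n^{1}) E[X] stays bounded (at the triangle threshold p ~ 1/n).


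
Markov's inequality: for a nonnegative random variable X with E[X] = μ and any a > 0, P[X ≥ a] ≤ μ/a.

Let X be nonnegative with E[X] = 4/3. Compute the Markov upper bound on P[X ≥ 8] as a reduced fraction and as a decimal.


μ = E[X] = 4/3, a = 8.
Markov: P[X ≥ 8] ≤ μ/a = (4/3)/8 = 1/6.
Numerically: ≈ 0.166667.
(Since a = 8 > μ = 1.333333, the bound 1/6 is < 1 and informative.)

P[X ≥ 8] ≤ 1/6 ≈ 0.166667.


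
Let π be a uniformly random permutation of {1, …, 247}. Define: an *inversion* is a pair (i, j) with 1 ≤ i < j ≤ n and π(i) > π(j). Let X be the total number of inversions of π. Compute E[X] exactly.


Write X = Σ X_I over the C(247, 2) = 30381 pairs i < j, with X_I the indicator of one inversion.
There are 30381 indicators.
For each fixed pair i < j, the values π(i) and π(j) are two distinct elements of {1, …, 247} in uniformly random order; by symmetry P[π(i) > π(j)] = 1/2.
By linearity: E[X] = 30381 · (1/2) = C(247, 2) · (1/2) = 30381/2 = 30381/2 ≈ 15190.500.

E[X] = 30381/2 = 15190.500.


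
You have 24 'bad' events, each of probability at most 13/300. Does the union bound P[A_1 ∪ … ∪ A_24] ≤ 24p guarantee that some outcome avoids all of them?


Union bound: P[∪_{i=1}^{24} A_i] ≤ Σ_i P[A_i] ≤ 24·p = 24·(13/300) = 26/25.
Numerically: 26/25 ≈ 1.0400.
Is 26/25 < 1? NO.
Since the bound 26/25 is ≥ 1, the union bound is uninformative here; it does NOT by itself certify existence.

24·p = 26/25 ≈ 1.0400; existence NOT certified by the union bound.


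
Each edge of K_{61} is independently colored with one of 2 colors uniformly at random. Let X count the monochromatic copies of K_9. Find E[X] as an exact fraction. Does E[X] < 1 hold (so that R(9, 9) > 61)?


E[X] = C(61, 9) · 2^{1 − 36} = 17341763505 · 2^{−35} = 17341763505/34359738368.
As a reduced fraction: E[X] = 17341763505/34359738368 ≈ 0.504712.
Is E[X] < 1? YES.
Since E[X] < 1, there exists a 2-coloring of K_{61} with no monochromatic K_9; hence R(9, 9) > 61.

E[X] = 17341763505/34359738368 ≈ 0.504712; E[X] < 1, so R(9, 9) > 61.


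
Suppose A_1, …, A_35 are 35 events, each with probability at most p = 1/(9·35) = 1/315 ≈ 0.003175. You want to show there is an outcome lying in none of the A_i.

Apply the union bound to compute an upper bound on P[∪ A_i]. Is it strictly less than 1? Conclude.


Union bound: P[∪_{i=1}^{35} A_i] ≤ Σ_i P[A_i] ≤ 35·p = 35·(1/315) = 1/9.
Numerically: 1/9 ≈ 0.111111.
Is 1/9 < 1? YES.
Since P[∪ A_i] ≤ 1/9 < 1, the complement has P[∩ A_i^c] ≥ 1 − 1/9 = 8/9 > 0, so some outcome avoids every A_i.

35·p = 1/9 ≈ 0.111111; existence CERTIFIED by the union bound.


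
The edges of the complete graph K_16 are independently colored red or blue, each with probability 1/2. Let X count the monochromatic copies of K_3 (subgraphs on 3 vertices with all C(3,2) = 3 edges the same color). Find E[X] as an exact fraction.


Let X = Σ_S X_S over the C(16, 3) = 560 subsets S of size 3, where X_S = 1 if the K_3 on S is monochromatic.
For a fixed S, the K_3 on S has C(3, 2) = 3 edges. P[all 3 edges red] = (1/2)^3, and likewise for blue, so P[monochromatic] = 2·(1/2)^3 = 2^{1 − 3} = 1/4.
By linearity of expectation: E[X] = C(16, 3) · 2^{1 − 3} = 560 · 1/4 = 140.
Numerically: E[X] ≈ 140.000.

E[X] = C(16,3)·2^(1−C(3,2)) = 140 ≈ 140.000.


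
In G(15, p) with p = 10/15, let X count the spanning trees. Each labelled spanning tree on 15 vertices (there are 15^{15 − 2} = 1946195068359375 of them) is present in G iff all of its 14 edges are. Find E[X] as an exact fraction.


K_15 has 15^{15 − 2} = 1946195068359375 labelled spanning trees.
For each such spanning tree H, let X_H = 1 if all 14 edges of H are present in G. Then P[X_H = 1] = p^{14} = (2/3)^{14} = 16384/4782969.
Summing the indicators: E[X] = Σ_H E[X_H] = 1946195068359375 · p^{14} = 1946195068359375 · 16384/4782969 = 20000000000000/3.
Numerically: E[X] ≈ 6.6667e+12.

E[X] = 1946195068359375 · (2/3)^{14} = 20000000000000/3 ≈ 6.6667e+12.


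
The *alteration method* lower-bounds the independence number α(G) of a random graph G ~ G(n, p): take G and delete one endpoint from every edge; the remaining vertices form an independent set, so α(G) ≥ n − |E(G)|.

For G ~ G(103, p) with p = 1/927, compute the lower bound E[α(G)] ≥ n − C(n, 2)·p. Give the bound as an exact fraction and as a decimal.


E[|E(G)|] = C(103, 2)·p = 5253 · (1/927) = 17/3.
E[α(G)] ≥ n − E[|E(G)|] = 103 − 17/3 = 292/3.
Numerically: ≈ 97.333.
(This is only a lower bound; the true E[α(G)] may be larger.)

E[α(G)] ≥ 292/3 ≈ 97.333.


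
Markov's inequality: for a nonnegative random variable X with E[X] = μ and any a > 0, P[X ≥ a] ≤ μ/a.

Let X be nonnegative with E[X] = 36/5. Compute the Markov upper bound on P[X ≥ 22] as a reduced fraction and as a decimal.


μ = E[X] = 36/5, a = 22.
Markov: P[X ≥ 22] ≤ μ/a = (36/5)/22 = 18/55.
Numerically: ≈ 0.327273.
(Since a = 22 > μ = 7.200000, the bound 18/55 is < 1 and informative.)

P[X ≥ 22] ≤ 18/55 ≈ 0.327273.


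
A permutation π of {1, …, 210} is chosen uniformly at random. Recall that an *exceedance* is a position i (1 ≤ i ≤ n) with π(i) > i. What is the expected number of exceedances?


Write X = Σ_{i=1}^{210} X_i, where X_i = 1_{π(i) > i}.
For each fixed i, π(i) is uniform over {1, …, 210} (marginal of a uniform permutation), so P[π(i) > i] = (n − i)/n. Summing: Σ_{i=1}^{210} (n − i)/n = (0 + 1 + … + 209)/210 = 210(210 − 1)/(2·210) = (210 − 1)/2.
Hence E[X] = Σ_{i=1}^{210} (210 − i)/210 = 209/2 ≈ 104.500.

E[X] = 209/2 = 104.500.


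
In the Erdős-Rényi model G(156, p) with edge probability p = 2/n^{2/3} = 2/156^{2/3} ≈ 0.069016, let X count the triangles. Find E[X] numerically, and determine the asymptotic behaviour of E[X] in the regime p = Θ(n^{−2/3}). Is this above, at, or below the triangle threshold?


Number of potential triangles: C(156, 3) = 620620.
Each occurs with probability p³ ≈ (0.069016)³ ≈ 3.2873110e-04.
By linearity: E[X] = C(156, 3)·p³ ≈ 620620 · 3.2873110e-04 ≈ 204.01709.
Since α = 2/3 < 1, p = c/n^{2/3} ≫ 1/n is above the triangle threshold p ~ 1/n. Asymptotically E[X] ~ (c³/6)·n^{3(1−α)} = (2³/6)·n^{1} → ∞; triangles are abundant w.h.p.

E[X] ≈ 204.01709; in regime p = Θ(1/n^{2/3}) E[X] diverges (above the triangle threshold p ~ 1/n).


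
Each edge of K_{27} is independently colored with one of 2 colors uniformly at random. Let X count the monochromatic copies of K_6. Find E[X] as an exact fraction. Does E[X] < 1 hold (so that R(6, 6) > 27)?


E[X] = C(27, 6) · 2^{1 − 15} = 296010 · 2^{−14} = 296010/16384.
As a reduced fraction: E[X] = 148005/8192 ≈ 18.0670166.
Is E[X] < 1? NO.
Since E[X] ≥ 1, the first-moment bound is inconclusive at n = 27; it does NOT by itself certify R(6, 6) > 27.

E[X] = 148005/8192 ≈ 18.0670166; E[X] ≥ 1; first-moment method inconclusive here.


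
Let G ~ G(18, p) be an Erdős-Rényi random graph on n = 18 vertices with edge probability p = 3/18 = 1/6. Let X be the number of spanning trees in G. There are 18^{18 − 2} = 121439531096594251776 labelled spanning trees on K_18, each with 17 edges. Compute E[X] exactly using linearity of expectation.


K_18 has 18^{18 − 2} = 121439531096594251776 labelled spanning trees.
For each such spanning tree H, let X_H = 1 if all 17 edges of H are present in G. Then P[X_H = 1] = p^{17} = (1/6)^{17} = 1/16926659444736.
By linearity of expectation: E[X] = Σ_H E[X_H] = 121439531096594251776 · p^{17} = 121439531096594251776 · 1/16926659444736 = 14348907/2.
Numerically: E[X] ≈ 7.1745e+06.

E[X] = 121439531096594251776 · (1/6)^{17} = 14348907/2 ≈ 7.1745e+06.


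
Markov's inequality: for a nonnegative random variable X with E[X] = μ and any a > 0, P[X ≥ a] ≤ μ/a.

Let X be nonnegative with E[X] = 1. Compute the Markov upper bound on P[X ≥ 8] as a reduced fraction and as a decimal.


μ = E[X] = 1, a = 8.
Markov: P[X ≥ 8] ≤ μ/a = (1)/8 = 1/8.
Numerically: ≈ 0.125000.
(Since a = 8 > μ = 1.000000, the bound 1/8 is < 1 and informative.)

P[X ≥ 8] ≤ 1/8 ≈ 0.125000.


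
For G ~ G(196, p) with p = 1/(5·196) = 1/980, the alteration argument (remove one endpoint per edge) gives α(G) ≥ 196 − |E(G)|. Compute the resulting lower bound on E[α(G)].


E[|E(G)|] = C(196, 2)·p = 19110 · (1/980) = 39/2.
E[α(G)] ≥ n − E[|E(G)|] = 196 − 39/2 = 353/2.
Numerically: ≈ 176.500.
(This is only a lower bound; the true E[α(G)] may be larger.)

E[α(G)] ≥ 353/2 ≈ 176.500.


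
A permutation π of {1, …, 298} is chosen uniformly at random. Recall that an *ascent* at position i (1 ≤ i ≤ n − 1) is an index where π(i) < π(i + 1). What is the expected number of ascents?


Write X = Σ X_I over i = 1, …, 297, with X_I the indicator of one ascent.
There are 297 indicators.
For each fixed i, the pair (π(i), π(i+1)) is a uniformly random ordered pair of distinct values from {1, …, 298}; by symmetry P[π(i) < π(i+1)] = 1/2.
By linearity: E[X] = 297 · (1/2) = (298 − 1) · (1/2) = 297/2 ≈ 148.5000.

E[X] = 297/2 = 148.5000.


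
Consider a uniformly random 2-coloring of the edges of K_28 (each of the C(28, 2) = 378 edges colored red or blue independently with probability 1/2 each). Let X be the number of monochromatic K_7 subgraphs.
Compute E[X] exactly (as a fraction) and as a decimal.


Let X = Σ_S X_S over the C(28, 7) = 1184040 subsets S of size 7, where X_S = 1 if the K_7 on S is monochromatic.
For a fixed S, the K_7 on S has C(7, 2) = 21 edges. P[all 21 edges red] = (1/2)^21, and likewise for blue, so P[monochromatic] = 2·(1/2)^21 = 2^{1 − 21} = 1/1048576.
Summing: E[X] = C(28, 7) · 2^{1 − 21} = 1184040 · 1/1048576 = 148005/131072.
Numerically: E[X] ≈ 1.1292.

E[X] = C(28,7)·2^(1−C(7,2)) = 148005/131072 ≈ 1.1292.


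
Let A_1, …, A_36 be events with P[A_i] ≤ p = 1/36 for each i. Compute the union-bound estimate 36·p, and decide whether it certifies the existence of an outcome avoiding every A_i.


Union bound: P[∪_{i=1}^{36} A_i] ≤ Σ_i P[A_i] ≤ 36·p = 36·(1/36) = 1.
Numerically: 1 ≈ 1.000000.
Is 1 < 1? NO.
Since the bound 1 is ≥ 1, the union bound is uninformative here; it does NOT by itself certify existence.

36·p = 1 ≈ 1.000000; existence NOT certified by the union bound.


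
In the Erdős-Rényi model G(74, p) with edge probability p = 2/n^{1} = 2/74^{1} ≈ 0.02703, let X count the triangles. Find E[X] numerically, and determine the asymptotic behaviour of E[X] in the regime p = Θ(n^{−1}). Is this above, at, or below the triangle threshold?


Number of potential triangles: C(74, 3) = 64824.
Each occurs with probability p³ ≈ (0.02703)³ ≈ 1.974217e-05.
By linearity: E[X] = C(74, 3)·p³ ≈ 64824 · 1.974217e-05 ≈ 1.2798.
Here α = 1, so p = 2/n is exactly at the triangle threshold p ~ 1/n. Asymptotically E[X] → c³/6 = 2³/6 = 4/3 ≈ 1.3333, a bounded constant. In this regime the triangle count is asymptotically Poisson(c³/6).

E[X] ≈ 1.2798; in regime p = Θ(1/n^{1}) E[X] stays bounded (at the triangle threshold p ~ 1/n).


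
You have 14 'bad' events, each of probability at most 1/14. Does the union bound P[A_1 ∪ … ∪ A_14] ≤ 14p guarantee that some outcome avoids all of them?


Union bound: P[∪_{i=1}^{14} A_i] ≤ Σ_i P[A_i] ≤ 14·p = 14·(1/14) = 1.
Numerically: 1 ≈ 1.000000.
Is 1 < 1? NO.
Since the bound 1 is ≥ 1, the union bound is uninformative here; it does NOT by itself certify existence.

14·p = 1 ≈ 1.000000; existence NOT certified by the union bound.


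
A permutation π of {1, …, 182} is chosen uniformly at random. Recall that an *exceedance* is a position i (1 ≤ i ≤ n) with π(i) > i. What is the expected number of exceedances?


Write X = Σ_{i=1}^{182} X_i, where X_i = 1_{π(i) > i}.
For each fixed i, π(i) is uniform over {1, …, 182} (marginal of a uniform permutation), so P[π(i) > i] = (n − i)/n. Summing: Σ_{i=1}^{182} (n − i)/n = (0 + 1 + … + 181)/182 = 182(182 − 1)/(2·182) = (182 − 1)/2.
Hence E[X] = Σ_{i=1}^{182} (182 − i)/182 = 181/2 ≈ 90.5000.

E[X] = 181/2 = 90.5000.


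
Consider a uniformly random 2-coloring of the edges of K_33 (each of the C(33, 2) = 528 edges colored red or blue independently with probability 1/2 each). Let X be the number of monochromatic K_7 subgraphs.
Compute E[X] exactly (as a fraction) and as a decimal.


Let X = Σ_S X_S over the C(33, 7) = 4272048 subsets S of size 7, where X_S = 1 if the K_7 on S is monochromatic.
For a fixed S, the K_7 on S has C(7, 2) = 21 edges. P[all 21 edges red] = (1/2)^21, and likewise for blue, so P[monochromatic] = 2·(1/2)^21 = 2^{1 − 21} = 1/1048576.
Summing: E[X] = C(33, 7) · 2^{1 − 21} = 4272048 · 1/1048576 = 267003/65536.
Numerically: E[X] ≈ 4.074142.

E[X] = C(33,7)·2^(1−C(7,2)) = 267003/65536 ≈ 4.074142.


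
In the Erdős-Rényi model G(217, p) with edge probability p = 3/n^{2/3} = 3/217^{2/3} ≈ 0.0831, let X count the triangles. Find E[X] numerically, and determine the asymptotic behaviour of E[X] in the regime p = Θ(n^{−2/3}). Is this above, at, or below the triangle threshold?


Number of potential triangles: C(217, 3) = 1679580.
Each occurs with probability p³ ≈ (0.0831)³ ≈ 5.73382e-04.
By linearity: E[X] = C(217, 3)·p³ ≈ 1679580 · 5.73382e-04 ≈ 963.041.
Since α = 2/3 < 1, p = c/n^{2/3} ≫ 1/n is above the triangle threshold p ~ 1/n. Asymptotically E[X] ~ (c³/6)·n^{3(1−α)} = (3³/6)·n^{1} → ∞; triangles are abundant w.h.p.

E[X] ≈ 963.041; in regime p = Θ(1/n^{2/3}) E[X] diverges (above the triangle threshold p ~ 1/n).


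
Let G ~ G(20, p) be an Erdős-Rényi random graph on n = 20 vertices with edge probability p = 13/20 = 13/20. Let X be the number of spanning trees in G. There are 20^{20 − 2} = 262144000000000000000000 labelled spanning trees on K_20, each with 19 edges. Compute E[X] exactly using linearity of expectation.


K_20 has 20^{20 − 2} = 262144000000000000000000 labelled spanning trees.
For each such spanning tree H, let X_H = 1 if all 19 edges of H are present in G. Then P[X_H = 1] = p^{19} = (13/20)^{19} = 1461920290375446110677/5242880000000000000000000.
By linearity of expectation: E[X] = Σ_H E[X_H] = 262144000000000000000000 · p^{19} = 262144000000000000000000 · 1461920290375446110677/5242880000000000000000000 = 1461920290375446110677/20.
Numerically: E[X] ≈ 7.31e+19.

E[X] = 262144000000000000000000 · (13/20)^{19} = 1461920290375446110677/20 ≈ 7.31e+19.


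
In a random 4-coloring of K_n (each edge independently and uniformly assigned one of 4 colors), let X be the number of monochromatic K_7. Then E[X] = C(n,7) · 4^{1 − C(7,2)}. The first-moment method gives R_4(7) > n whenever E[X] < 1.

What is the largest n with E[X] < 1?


We need C(n, 7) · 4^{1 − 21} < 1, i.e. C(n, 7) < 4^{21 − 1} = 1099511627776.
Check values of n near the boundary:
  n = 177: C(177, 7) = 957664425960; 957664425960 < 1099511627776? YES
  n = 178: C(178, 7) = 996867063280; 996867063280 < 1099511627776? YES
  n = 179: C(179, 7) = 1037437234460; 1037437234460 < 1099511627776? YES
  n = 180: C(180, 7) = 1079414463600; 1079414463600 < 1099511627776? YES
  n = 181: C(181, 7) = 1122839183400; 1122839183400 < 1099511627776? NO
  n = 182: C(182, 7) = 1167752750736; 1167752750736 < 1099511627776? NO
  n = 183: C(183, 7) = 1214197462413; 1214197462413 < 1099511627776? NO
The largest n with C(n, 7) < 1099511627776 is n = 180 (where E[X] = 67463403975/68719476736 ≈ 0.9817). Hence R_4(7) > 180, i.e. R_4(7) ≥ 181.

Largest n = 180; hence R_4(7) > 180.


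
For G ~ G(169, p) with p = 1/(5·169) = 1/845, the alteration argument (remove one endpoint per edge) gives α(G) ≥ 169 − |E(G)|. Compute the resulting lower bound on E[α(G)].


E[|E(G)|] = C(169, 2)·p = 14196 · (1/845) = 84/5.
E[α(G)] ≥ n − E[|E(G)|] = 169 − 84/5 = 761/5.
Numerically: ≈ 152.2000.
(This is only a lower bound; the true E[α(G)] may be larger.)

E[α(G)] ≥ 761/5 ≈ 152.2000.


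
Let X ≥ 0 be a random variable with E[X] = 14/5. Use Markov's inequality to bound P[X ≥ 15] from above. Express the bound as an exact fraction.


μ = E[X] = 14/5, a = 15.
Markov: P[X ≥ 15] ≤ μ/a = (14/5)/15 = 14/75.
Numerically: ≈ 0.186667.
(Since a = 15 > μ = 2.800000, the bound 14/75 is < 1 and informative.)

P[X ≥ 15] ≤ 14/75 ≈ 0.186667.


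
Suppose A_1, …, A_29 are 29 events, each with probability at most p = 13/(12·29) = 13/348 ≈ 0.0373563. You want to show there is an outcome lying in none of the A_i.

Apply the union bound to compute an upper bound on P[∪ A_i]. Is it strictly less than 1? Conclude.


Union bound: P[∪_{i=1}^{29} A_i] ≤ Σ_i P[A_i] ≤ 29·p = 29·(13/348) = 13/12.
Numerically: 13/12 ≈ 1.0833333.
Is 13/12 < 1? NO.
Since the bound 13/12 is ≥ 1, the union bound is uninformative here; it does NOT by itself certify existence.

29·p = 13/12 ≈ 1.0833333; existence NOT certified by the union bound.


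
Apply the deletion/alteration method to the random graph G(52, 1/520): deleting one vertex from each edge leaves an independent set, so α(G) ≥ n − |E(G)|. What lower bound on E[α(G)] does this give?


E[|E(G)|] = C(52, 2)·p = 1326 · (1/520) = 51/20.
E[α(G)] ≥ n − E[|E(G)|] = 52 − 51/20 = 989/20.
Numerically: ≈ 49.450000.
(This is only a lower bound; the true E[α(G)] may be larger.)

E[α(G)] ≥ 989/20 ≈ 49.450000.


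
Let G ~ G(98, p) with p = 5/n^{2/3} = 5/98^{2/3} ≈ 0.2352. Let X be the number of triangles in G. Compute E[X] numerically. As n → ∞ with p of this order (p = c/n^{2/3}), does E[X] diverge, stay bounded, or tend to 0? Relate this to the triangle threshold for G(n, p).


Number of potential triangles: C(98, 3) = 152096.
Each occurs with probability p³ ≈ (0.2352)³ ≈ 1.301541e-02.
By linearity: E[X] = C(98, 3)·p³ ≈ 152096 · 1.301541e-02 ≈ 1979.5918.
Since α = 2/3 < 1, p = c/n^{2/3} ≫ 1/n is above the triangle threshold p ~ 1/n. Asymptotically E[X] ~ (c³/6)·n^{3(1−α)} = (5³/6)·n^{1} → ∞; triangles are abundant w.h.p.

E[X] ≈ 1979.5918; in regime p = Θ(1/n^{2/3}) E[X] diverges (above the triangle threshold p ~ 1/n).


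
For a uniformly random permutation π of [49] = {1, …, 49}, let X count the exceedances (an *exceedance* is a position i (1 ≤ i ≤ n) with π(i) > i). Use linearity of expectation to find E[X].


Write X = Σ_{i=1}^{49} X_i, where X_i = 1_{π(i) > i}.
For each fixed i, π(i) is uniform over {1, …, 49} (marginal of a uniform permutation), so P[π(i) > i] = (n − i)/n. Summing: Σ_{i=1}^{49} (n − i)/n = (0 + 1 + … + 48)/49 = 49(49 − 1)/(2·49) = (49 − 1)/2.
Hence E[X] = Σ_{i=1}^{49} (49 − i)/49 = 24 ≈ 24.000.

E[X] = 24 = 24.000.
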